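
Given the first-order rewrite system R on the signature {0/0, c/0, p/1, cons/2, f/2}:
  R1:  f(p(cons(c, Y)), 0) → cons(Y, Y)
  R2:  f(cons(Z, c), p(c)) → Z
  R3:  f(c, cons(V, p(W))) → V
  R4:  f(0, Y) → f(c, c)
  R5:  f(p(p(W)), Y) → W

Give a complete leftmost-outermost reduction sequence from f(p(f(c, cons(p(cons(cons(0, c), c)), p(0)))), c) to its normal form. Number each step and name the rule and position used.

1. f(p(f(c, cons(p(cons(cons(0, c), c)), p(0)))), c)  →  f(p(p(cons(cons(0, c), c))), c)   [R3 at 1.1]
2. f(p(p(cons(cons(0, c), c))), c)  →  cons(cons(0, c), c)   [R5 at ε]

cons(cons(0, c), c)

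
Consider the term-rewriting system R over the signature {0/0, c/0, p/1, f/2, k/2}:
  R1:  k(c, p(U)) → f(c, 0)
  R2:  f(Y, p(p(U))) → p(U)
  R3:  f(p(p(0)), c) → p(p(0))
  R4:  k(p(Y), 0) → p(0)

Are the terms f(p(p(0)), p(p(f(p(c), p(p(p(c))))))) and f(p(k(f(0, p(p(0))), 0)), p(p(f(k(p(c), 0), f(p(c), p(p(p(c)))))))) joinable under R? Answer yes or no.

no — NF(t₁) = p(p(p(c))), NF(t₂) = p(p(c))

Reduce t₁ = f(p(p(0)), p(p(f(p(c), p(p(p(c))))))):
1. f(p(p(0)), p(p(f(p(c), p(p(p(c)))))))  →  p(f(p(c), p(p(p(c)))))   [R2 at ε]
2. p(f(p(c), p(p(p(c)))))  →  p(p(p(c)))   [R2 at 1]

Reduce t₂ = f(p(k(f(0, p(p(0))), 0)), p(p(f(k(p(c), 0), f(p(c), p(p(p(c)))))))):
1. f(p(k(f(0, p(p(0))), 0)), p(p(f(k(p(c), 0), f(p(c), p(p(p(c))))))))  →  p(f(k(p(c), 0), f(p(c), p(p(p(c))))))   [R2 at ε]
2. p(f(k(p(c), 0), f(p(c), p(p(p(c))))))  →  p(f(p(0), f(p(c), p(p(p(c))))))   [R4 at 1.1]
3. p(f(p(0), f(p(c), p(p(p(c))))))  →  p(f(p(0), p(p(c))))   [R2 at 1.2]
4. p(f(p(0), p(p(c))))  →  p(p(c))   [R2 at 1]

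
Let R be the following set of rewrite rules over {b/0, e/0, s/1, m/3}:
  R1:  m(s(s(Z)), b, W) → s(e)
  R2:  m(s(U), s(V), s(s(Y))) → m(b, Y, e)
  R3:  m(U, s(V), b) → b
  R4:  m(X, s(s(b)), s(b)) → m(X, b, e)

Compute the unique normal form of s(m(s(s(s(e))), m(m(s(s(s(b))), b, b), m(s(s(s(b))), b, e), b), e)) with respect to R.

1. s(m(s(s(s(e))), m(m(s(s(s(b))), b, b), m(s(s(s(b))), b, e), b), e))  →  s(m(s(s(s(e))), m(s(e), m(s(s(s(b))), b, e), b), e))   [R1 at 1.2.1]
2. s(m(s(s(s(e))), m(s(e), m(s(s(s(b))), b, e), b), e))  →  s(m(s(s(s(e))), m(s(e), s(e), b), e))   [R1 at 1.2.2]
3. s(m(s(s(s(e))), m(s(e), s(e), b), e))  →  s(m(s(s(s(e))), b, e))   [R3 at 1.2]
4. s(m(s(s(s(e))), b, e))  →  s(s(e))   [R1 at 1]

s(s(e))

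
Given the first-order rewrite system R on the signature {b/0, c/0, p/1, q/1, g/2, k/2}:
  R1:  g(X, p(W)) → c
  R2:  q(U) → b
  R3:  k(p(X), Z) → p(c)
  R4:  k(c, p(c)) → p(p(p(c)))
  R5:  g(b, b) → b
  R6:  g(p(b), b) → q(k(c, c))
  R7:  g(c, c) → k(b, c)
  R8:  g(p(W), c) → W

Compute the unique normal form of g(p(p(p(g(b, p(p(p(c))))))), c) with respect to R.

p(p(c))

1. g(p(p(p(g(b, p(p(p(c))))))), c)  →  p(p(g(b, p(p(p(c))))))   [R8 at ε]
2. p(p(g(b, p(p(p(c))))))  →  p(p(c))   [R1 at 1.1]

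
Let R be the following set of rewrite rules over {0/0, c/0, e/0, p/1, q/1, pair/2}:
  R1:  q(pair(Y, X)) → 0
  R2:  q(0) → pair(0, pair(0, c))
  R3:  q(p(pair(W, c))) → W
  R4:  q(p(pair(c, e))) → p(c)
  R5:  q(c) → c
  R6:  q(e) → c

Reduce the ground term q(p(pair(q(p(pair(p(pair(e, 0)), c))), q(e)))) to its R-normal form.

1. q(p(pair(q(p(pair(p(pair(e, 0)), c))), q(e))))  →  q(p(pair(p(pair(e, 0)), q(e))))   [R3 at 1.1.1]
2. q(p(pair(p(pair(e, 0)), q(e))))  →  q(p(pair(p(pair(e, 0)), c)))   [R6 at 1.1.2]
3. q(p(pair(p(pair(e, 0)), c)))  →  p(pair(e, 0))   [R3 at ε]

p(pair(e, 0))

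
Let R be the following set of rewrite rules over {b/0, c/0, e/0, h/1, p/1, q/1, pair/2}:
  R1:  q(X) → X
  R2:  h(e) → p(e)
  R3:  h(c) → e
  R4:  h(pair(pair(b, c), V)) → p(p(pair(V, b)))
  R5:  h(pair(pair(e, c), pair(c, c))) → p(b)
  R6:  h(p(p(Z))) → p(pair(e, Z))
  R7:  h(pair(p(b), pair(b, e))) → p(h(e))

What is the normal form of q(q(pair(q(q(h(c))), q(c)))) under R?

pair(e, c)

1. q(q(pair(q(q(h(c))), q(c))))  →  q(pair(q(q(h(c))), q(c)))   [R1 at ε]
2. q(pair(q(q(h(c))), q(c)))  →  pair(q(q(h(c))), q(c))   [R1 at ε]
3. pair(q(q(h(c))), q(c))  →  pair(q(h(c)), q(c))   [R1 at 1]
4. pair(q(h(c)), q(c))  →  pair(h(c), q(c))   [R1 at 1]
5. pair(h(c), q(c))  →  pair(e, q(c))   [R3 at 1]
6. pair(e, q(c))  →  pair(e, c)   [R1 at 2]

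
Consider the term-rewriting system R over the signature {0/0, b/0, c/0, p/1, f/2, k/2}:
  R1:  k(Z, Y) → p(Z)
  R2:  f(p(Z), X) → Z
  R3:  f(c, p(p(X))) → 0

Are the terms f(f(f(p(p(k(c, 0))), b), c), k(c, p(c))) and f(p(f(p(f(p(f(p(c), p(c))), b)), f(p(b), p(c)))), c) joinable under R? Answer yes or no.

Reduce t₁ = f(f(f(p(p(k(c, 0))), b), c), k(c, p(c))):
1. f(f(f(p(p(k(c, 0))), b), c), k(c, p(c)))  →  f(f(p(k(c, 0)), c), k(c, p(c)))   [R2 at 1.1]
2. f(f(p(k(c, 0)), c), k(c, p(c)))  →  f(k(c, 0), k(c, p(c)))   [R2 at 1]
3. f(k(c, 0), k(c, p(c)))  →  f(p(c), k(c, p(c)))   [R1 at 1]
4. f(p(c), k(c, p(c)))  →  c   [R2 at ε]

Reduce t₂ = f(p(f(p(f(p(f(p(c), p(c))), b)), f(p(b), p(c)))), c):
1. f(p(f(p(f(p(f(p(c), p(c))), b)), f(p(b), p(c)))), c)  →  f(p(f(p(f(p(c), p(c))), b)), f(p(b), p(c)))   [R2 at ε]
2. f(p(f(p(f(p(c), p(c))), b)), f(p(b), p(c)))  →  f(p(f(p(c), p(c))), b)   [R2 at ε]
3. f(p(f(p(c), p(c))), b)  →  f(p(c), p(c))   [R2 at ε]
4. f(p(c), p(c))  →  c   [R2 at ε]

yes — NF(t₁) = c, NF(t₂) = c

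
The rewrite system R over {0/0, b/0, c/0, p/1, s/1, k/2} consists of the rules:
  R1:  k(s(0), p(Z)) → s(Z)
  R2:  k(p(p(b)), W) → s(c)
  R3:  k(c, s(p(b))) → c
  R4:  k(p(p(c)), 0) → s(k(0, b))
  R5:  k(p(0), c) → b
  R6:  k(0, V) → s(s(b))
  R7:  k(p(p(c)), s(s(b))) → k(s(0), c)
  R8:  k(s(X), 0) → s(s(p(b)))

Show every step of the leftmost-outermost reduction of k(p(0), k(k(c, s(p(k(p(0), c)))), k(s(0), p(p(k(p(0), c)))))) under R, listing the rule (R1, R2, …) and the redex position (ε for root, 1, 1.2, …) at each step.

b

1. k(p(0), k(k(c, s(p(k(p(0), c)))), k(s(0), p(p(k(p(0), c))))))  →  k(p(0), k(k(c, s(p(b))), k(s(0), p(p(k(p(0), c))))))   [R5 at 2.1.2.1.1]
2. k(p(0), k(k(c, s(p(b))), k(s(0), p(p(k(p(0), c))))))  →  k(p(0), k(c, k(s(0), p(p(k(p(0), c))))))   [R3 at 2.1]
3. k(p(0), k(c, k(s(0), p(p(k(p(0), c))))))  →  k(p(0), k(c, s(p(k(p(0), c)))))   [R1 at 2.2]
4. k(p(0), k(c, s(p(k(p(0), c)))))  →  k(p(0), k(c, s(p(b))))   [R5 at 2.2.1.1]
5. k(p(0), k(c, s(p(b))))  →  k(p(0), c)   [R3 at 2]
6. k(p(0), c)  →  b   [R5 at ε]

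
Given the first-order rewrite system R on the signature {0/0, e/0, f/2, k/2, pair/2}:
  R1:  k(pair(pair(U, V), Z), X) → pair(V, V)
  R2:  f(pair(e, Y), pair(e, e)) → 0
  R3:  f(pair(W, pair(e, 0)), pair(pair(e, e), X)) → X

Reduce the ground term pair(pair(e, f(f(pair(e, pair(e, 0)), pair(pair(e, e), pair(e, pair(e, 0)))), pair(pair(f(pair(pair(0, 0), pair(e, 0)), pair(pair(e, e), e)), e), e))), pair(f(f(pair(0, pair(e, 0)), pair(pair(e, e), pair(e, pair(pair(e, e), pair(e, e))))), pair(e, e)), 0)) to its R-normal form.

pair(pair(e, e), pair(0, 0))

1. pair(pair(e, f(f(pair(e, pair(e, 0)), pair(pair(e, e), pair(e, pair(e, 0)))), pair(pair(f(pair(pair(0, 0), pair(e, 0)), pair(pair(e, e), e)), e), e))), pair(f(f(pair(0, pair(e, 0)), pair(pair(e, e), pair(e, pair(pair(e, e), pair(e, e))))), pair(e, e)), 0))  →  pair(pair(e, f(pair(e, pair(e, 0)), pair(pair(f(pair(pair(0, 0), pair(e, 0)), pair(pair(e, e), e)), e), e))), pair(f(f(pair(0, pair(e, 0)), pair(pair(e, e), pair(e, pair(pair(e, e), pair(e, e))))), pair(e, e)), 0))   [R3 at 1.2.1]
2. pair(pair(e, f(pair(e, pair(e, 0)), pair(pair(f(pair(pair(0, 0), pair(e, 0)), pair(pair(e, e), e)), e), e))), pair(f(f(pair(0, pair(e, 0)), pair(pair(e, e), pair(e, pair(pair(e, e), pair(e, e))))), pair(e, e)), 0))  →  pair(pair(e, f(pair(e, pair(e, 0)), pair(pair(e, e), e))), pair(f(f(pair(0, pair(e, 0)), pair(pair(e, e), pair(e, pair(pair(e, e), pair(e, e))))), pair(e, e)), 0))   [R3 at 1.2.2.1.1]
3. pair(pair(e, f(pair(e, pair(e, 0)), pair(pair(e, e), e))), pair(f(f(pair(0, pair(e, 0)), pair(pair(e, e), pair(e, pair(pair(e, e), pair(e, e))))), pair(e, e)), 0))  →  pair(pair(e, e), pair(f(f(pair(0, pair(e, 0)), pair(pair(e, e), pair(e, pair(pair(e, e), pair(e, e))))), pair(e, e)), 0))   [R3 at 1.2]
4. pair(pair(e, e), pair(f(f(pair(0, pair(e, 0)), pair(pair(e, e), pair(e, pair(pair(e, e), pair(e, e))))), pair(e, e)), 0))  →  pair(pair(e, e), pair(f(pair(e, pair(pair(e, e), pair(e, e))), pair(e, e)), 0))   [R3 at 2.1.1]
5. pair(pair(e, e), pair(f(pair(e, pair(pair(e, e), pair(e, e))), pair(e, e)), 0))  →  pair(pair(e, e), pair(0, 0))   [R2 at 2.1]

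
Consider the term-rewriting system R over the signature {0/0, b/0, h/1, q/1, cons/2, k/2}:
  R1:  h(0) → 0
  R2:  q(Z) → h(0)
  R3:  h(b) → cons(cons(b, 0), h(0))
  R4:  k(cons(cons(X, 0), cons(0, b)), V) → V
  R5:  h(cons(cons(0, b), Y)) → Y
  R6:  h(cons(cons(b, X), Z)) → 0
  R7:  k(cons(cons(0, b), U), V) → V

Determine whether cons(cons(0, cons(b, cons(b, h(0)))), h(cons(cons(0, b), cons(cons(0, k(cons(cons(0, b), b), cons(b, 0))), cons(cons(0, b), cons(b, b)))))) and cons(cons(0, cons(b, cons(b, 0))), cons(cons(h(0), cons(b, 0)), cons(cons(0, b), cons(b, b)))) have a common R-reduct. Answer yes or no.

yes — NF(t₁) = cons(cons(0, cons(b, cons(b, 0))), cons(cons(0, cons(b, 0)), cons(cons(0, b), cons(b, b)))), NF(t₂) = cons(cons(0, cons(b, cons(b, 0))), cons(cons(0, cons(b, 0)), cons(cons(0, b), cons(b, b))))

Reduce t₁ = cons(cons(0, cons(b, cons(b, h(0)))), h(cons(cons(0, b), cons(cons(0, k(cons(cons(0, b), b), cons(b, 0))), cons(cons(0, b), cons(b, b)))))):
1. cons(cons(0, cons(b, cons(b, h(0)))), h(cons(cons(0, b), cons(cons(0, k(cons(cons(0, b), b), cons(b, 0))), cons(cons(0, b), cons(b, b))))))  →  cons(cons(0, cons(b, cons(b, 0))), h(cons(cons(0, b), cons(cons(0, k(cons(cons(0, b), b), cons(b, 0))), cons(cons(0, b), cons(b, b))))))   [R1 at 1.2.2.2]
2. cons(cons(0, cons(b, cons(b, 0))), h(cons(cons(0, b), cons(cons(0, k(cons(cons(0, b), b), cons(b, 0))), cons(cons(0, b), cons(b, b))))))  →  cons(cons(0, cons(b, cons(b, 0))), cons(cons(0, k(cons(cons(0, b), b), cons(b, 0))), cons(cons(0, b), cons(b, b))))   [R5 at 2]
3. cons(cons(0, cons(b, cons(b, 0))), cons(cons(0, k(cons(cons(0, b), b), cons(b, 0))), cons(cons(0, b), cons(b, b))))  →  cons(cons(0, cons(b, cons(b, 0))), cons(cons(0, cons(b, 0)), cons(cons(0, b), cons(b, b))))   [R7 at 2.1.2]

Reduce t₂ = cons(cons(0, cons(b, cons(b, 0))), cons(cons(h(0), cons(b, 0)), cons(cons(0, b), cons(b, b)))):
1. cons(cons(0, cons(b, cons(b, 0))), cons(cons(h(0), cons(b, 0)), cons(cons(0, b), cons(b, b))))  →  cons(cons(0, cons(b, cons(b, 0))), cons(cons(0, cons(b, 0)), cons(cons(0, b), cons(b, b))))   [R1 at 2.1.1]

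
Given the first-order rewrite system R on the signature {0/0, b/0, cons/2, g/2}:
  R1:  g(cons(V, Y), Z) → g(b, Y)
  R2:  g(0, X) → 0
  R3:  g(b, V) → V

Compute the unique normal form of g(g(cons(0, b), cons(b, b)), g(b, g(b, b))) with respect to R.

1. g(g(cons(0, b), cons(b, b)), g(b, g(b, b)))  →  g(g(b, b), g(b, g(b, b)))   [R1 at 1]
2. g(g(b, b), g(b, g(b, b)))  →  g(b, g(b, g(b, b)))   [R3 at 1]
3. g(b, g(b, g(b, b)))  →  g(b, g(b, b))   [R3 at ε]
4. g(b, g(b, b))  →  g(b, b)   [R3 at ε]
5. g(b, b)  →  b   [R3 at ε]

b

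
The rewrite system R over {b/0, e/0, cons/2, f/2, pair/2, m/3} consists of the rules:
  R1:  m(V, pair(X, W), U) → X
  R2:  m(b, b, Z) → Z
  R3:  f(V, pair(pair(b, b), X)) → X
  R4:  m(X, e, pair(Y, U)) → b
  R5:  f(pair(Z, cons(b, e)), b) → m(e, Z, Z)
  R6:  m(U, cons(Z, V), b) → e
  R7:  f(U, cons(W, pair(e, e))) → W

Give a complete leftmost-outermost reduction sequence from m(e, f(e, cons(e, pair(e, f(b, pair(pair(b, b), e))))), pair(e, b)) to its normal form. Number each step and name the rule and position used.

b

1. m(e, f(e, cons(e, pair(e, f(b, pair(pair(b, b), e))))), pair(e, b))  →  m(e, f(e, cons(e, pair(e, e))), pair(e, b))   [R3 at 2.2.2.2]
2. m(e, f(e, cons(e, pair(e, e))), pair(e, b))  →  m(e, e, pair(e, b))   [R7 at 2]
3. m(e, e, pair(e, b))  →  b   [R4 at ε]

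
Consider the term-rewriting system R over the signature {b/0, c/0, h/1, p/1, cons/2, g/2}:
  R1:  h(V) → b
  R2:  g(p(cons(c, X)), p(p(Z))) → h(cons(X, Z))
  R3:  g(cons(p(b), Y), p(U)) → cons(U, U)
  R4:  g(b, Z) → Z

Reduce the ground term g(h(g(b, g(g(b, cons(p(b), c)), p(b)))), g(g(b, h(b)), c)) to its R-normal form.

1. g(h(g(b, g(g(b, cons(p(b), c)), p(b)))), g(g(b, h(b)), c))  →  g(b, g(g(b, h(b)), c))   [R1 at 1]
2. g(b, g(g(b, h(b)), c))  →  g(g(b, h(b)), c)   [R4 at ε]
3. g(g(b, h(b)), c)  →  g(h(b), c)   [R4 at 1]
4. g(h(b), c)  →  g(b, c)   [R1 at 1]
5. g(b, c)  →  c   [R4 at ε]

c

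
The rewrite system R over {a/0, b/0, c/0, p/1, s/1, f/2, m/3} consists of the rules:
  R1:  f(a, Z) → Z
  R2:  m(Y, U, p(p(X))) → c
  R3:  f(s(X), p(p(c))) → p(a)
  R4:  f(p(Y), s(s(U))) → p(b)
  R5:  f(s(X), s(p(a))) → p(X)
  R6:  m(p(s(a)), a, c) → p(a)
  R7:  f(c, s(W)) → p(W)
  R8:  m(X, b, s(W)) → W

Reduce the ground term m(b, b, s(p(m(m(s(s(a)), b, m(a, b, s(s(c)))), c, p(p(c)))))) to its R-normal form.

1. m(b, b, s(p(m(m(s(s(a)), b, m(a, b, s(s(c)))), c, p(p(c))))))  →  p(m(m(s(s(a)), b, m(a, b, s(s(c)))), c, p(p(c))))   [R8 at ε]
2. p(m(m(s(s(a)), b, m(a, b, s(s(c)))), c, p(p(c))))  →  p(c)   [R2 at 1]

p(c)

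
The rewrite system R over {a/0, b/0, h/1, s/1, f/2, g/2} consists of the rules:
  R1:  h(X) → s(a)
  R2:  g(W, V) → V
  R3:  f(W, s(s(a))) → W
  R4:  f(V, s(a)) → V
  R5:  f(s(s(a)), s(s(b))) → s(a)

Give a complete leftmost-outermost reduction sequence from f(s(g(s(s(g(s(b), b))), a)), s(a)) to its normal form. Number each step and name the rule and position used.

s(a)

1. f(s(g(s(s(g(s(b), b))), a)), s(a))  →  s(g(s(s(g(s(b), b))), a))   [R4 at ε]
2. s(g(s(s(g(s(b), b))), a))  →  s(a)   [R2 at 1]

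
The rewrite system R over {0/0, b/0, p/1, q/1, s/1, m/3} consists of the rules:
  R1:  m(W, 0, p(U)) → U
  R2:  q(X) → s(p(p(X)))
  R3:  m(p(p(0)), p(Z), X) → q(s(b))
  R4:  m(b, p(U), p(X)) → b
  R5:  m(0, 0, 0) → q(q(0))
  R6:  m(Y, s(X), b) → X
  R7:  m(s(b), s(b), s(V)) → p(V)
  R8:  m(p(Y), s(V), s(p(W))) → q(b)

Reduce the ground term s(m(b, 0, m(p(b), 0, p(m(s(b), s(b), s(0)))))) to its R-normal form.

s(0)

1. s(m(b, 0, m(p(b), 0, p(m(s(b), s(b), s(0))))))  →  s(m(b, 0, m(s(b), s(b), s(0))))   [R1 at 1.3]
2. s(m(b, 0, m(s(b), s(b), s(0))))  →  s(m(b, 0, p(0)))   [R7 at 1.3]
3. s(m(b, 0, p(0)))  →  s(0)   [R1 at 1]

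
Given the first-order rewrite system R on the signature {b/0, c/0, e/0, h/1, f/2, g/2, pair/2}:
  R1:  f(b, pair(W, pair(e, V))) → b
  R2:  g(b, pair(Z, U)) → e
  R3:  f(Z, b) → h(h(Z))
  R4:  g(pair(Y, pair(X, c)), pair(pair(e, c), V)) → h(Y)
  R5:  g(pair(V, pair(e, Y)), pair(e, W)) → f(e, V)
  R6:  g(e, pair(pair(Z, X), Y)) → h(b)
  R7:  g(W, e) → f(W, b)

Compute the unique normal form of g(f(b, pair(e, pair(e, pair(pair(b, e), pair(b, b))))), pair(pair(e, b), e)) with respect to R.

e

1. g(f(b, pair(e, pair(e, pair(pair(b, e), pair(b, b))))), pair(pair(e, b), e))  →  g(b, pair(pair(e, b), e))   [R1 at 1]
2. g(b, pair(pair(e, b), e))  →  e   [R2 at ε]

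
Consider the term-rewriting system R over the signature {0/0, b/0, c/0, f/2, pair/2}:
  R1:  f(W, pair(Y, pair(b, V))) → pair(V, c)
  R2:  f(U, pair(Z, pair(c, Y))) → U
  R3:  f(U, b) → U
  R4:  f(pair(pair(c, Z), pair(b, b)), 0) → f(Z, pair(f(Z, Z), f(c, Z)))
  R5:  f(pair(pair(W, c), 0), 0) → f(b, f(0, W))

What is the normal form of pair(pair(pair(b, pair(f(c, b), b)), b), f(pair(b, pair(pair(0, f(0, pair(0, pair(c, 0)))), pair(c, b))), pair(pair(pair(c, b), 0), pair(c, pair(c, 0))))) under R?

pair(pair(pair(b, pair(c, b)), b), pair(b, pair(pair(0, 0), pair(c, b))))

1. pair(pair(pair(b, pair(f(c, b), b)), b), f(pair(b, pair(pair(0, f(0, pair(0, pair(c, 0)))), pair(c, b))), pair(pair(pair(c, b), 0), pair(c, pair(c, 0)))))  →  pair(pair(pair(b, pair(c, b)), b), f(pair(b, pair(pair(0, f(0, pair(0, pair(c, 0)))), pair(c, b))), pair(pair(pair(c, b), 0), pair(c, pair(c, 0)))))   [R3 at 1.1.2.1]
2. pair(pair(pair(b, pair(c, b)), b), f(pair(b, pair(pair(0, f(0, pair(0, pair(c, 0)))), pair(c, b))), pair(pair(pair(c, b), 0), pair(c, pair(c, 0)))))  →  pair(pair(pair(b, pair(c, b)), b), pair(b, pair(pair(0, f(0, pair(0, pair(c, 0)))), pair(c, b))))   [R2 at 2]
3. pair(pair(pair(b, pair(c, b)), b), pair(b, pair(pair(0, f(0, pair(0, pair(c, 0)))), pair(c, b))))  →  pair(pair(pair(b, pair(c, b)), b), pair(b, pair(pair(0, 0), pair(c, b))))   [R2 at 2.2.1.2]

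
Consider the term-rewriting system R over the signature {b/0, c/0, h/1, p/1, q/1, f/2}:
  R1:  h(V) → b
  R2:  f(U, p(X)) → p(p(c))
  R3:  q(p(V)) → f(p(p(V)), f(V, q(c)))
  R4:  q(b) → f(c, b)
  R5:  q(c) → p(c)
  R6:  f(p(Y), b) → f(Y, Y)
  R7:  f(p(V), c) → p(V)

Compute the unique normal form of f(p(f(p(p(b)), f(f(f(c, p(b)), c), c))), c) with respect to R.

1. f(p(f(p(p(b)), f(f(f(c, p(b)), c), c))), c)  →  p(f(p(p(b)), f(f(f(c, p(b)), c), c)))   [R7 at ε]
2. p(f(p(p(b)), f(f(f(c, p(b)), c), c)))  →  p(f(p(p(b)), f(f(p(p(c)), c), c)))   [R2 at 1.2.1.1]
3. p(f(p(p(b)), f(f(p(p(c)), c), c)))  →  p(f(p(p(b)), f(p(p(c)), c)))   [R7 at 1.2.1]
4. p(f(p(p(b)), f(p(p(c)), c)))  →  p(f(p(p(b)), p(p(c))))   [R7 at 1.2]
5. p(f(p(p(b)), p(p(c))))  →  p(p(p(c)))   [R2 at 1]

p(p(p(c)))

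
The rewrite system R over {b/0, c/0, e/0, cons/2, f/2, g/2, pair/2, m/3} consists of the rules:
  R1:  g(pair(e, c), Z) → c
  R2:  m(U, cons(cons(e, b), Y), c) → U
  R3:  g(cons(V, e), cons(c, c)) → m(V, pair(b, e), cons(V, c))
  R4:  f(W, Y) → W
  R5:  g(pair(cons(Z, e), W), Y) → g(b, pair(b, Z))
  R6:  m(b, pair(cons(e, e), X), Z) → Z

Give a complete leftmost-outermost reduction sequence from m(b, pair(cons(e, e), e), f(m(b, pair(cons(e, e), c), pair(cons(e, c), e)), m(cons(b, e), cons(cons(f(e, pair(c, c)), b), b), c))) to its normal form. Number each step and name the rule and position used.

pair(cons(e, c), e)

1. m(b, pair(cons(e, e), e), f(m(b, pair(cons(e, e), c), pair(cons(e, c), e)), m(cons(b, e), cons(cons(f(e, pair(c, c)), b), b), c)))  →  f(m(b, pair(cons(e, e), c), pair(cons(e, c), e)), m(cons(b, e), cons(cons(f(e, pair(c, c)), b), b), c))   [R6 at ε]
2. f(m(b, pair(cons(e, e), c), pair(cons(e, c), e)), m(cons(b, e), cons(cons(f(e, pair(c, c)), b), b), c))  →  m(b, pair(cons(e, e), c), pair(cons(e, c), e))   [R4 at ε]
3. m(b, pair(cons(e, e), c), pair(cons(e, c), e))  →  pair(cons(e, c), e)   [R6 at ε]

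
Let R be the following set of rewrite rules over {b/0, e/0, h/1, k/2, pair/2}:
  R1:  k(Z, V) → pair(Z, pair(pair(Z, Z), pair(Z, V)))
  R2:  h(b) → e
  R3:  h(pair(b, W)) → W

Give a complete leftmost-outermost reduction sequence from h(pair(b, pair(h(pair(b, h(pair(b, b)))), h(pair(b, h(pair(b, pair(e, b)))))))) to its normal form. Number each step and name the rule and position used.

1. h(pair(b, pair(h(pair(b, h(pair(b, b)))), h(pair(b, h(pair(b, pair(e, b))))))))  →  pair(h(pair(b, h(pair(b, b)))), h(pair(b, h(pair(b, pair(e, b))))))   [R3 at ε]
2. pair(h(pair(b, h(pair(b, b)))), h(pair(b, h(pair(b, pair(e, b))))))  →  pair(h(pair(b, b)), h(pair(b, h(pair(b, pair(e, b))))))   [R3 at 1]
3. pair(h(pair(b, b)), h(pair(b, h(pair(b, pair(e, b))))))  →  pair(b, h(pair(b, h(pair(b, pair(e, b))))))   [R3 at 1]
4. pair(b, h(pair(b, h(pair(b, pair(e, b))))))  →  pair(b, h(pair(b, pair(e, b))))   [R3 at 2]
5. pair(b, h(pair(b, pair(e, b))))  →  pair(b, pair(e, b))   [R3 at 2]

pair(b, pair(e, b))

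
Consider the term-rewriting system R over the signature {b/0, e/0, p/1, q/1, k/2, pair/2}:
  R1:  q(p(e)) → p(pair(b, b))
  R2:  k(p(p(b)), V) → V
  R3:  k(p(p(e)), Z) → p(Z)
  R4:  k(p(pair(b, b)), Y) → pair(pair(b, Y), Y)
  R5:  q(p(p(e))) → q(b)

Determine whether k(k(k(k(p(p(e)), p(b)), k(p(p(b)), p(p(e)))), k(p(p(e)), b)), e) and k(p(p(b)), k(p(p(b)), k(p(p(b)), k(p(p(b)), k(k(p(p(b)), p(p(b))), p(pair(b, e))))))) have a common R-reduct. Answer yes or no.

no — NF(t₁) = e, NF(t₂) = p(pair(b, e))

Reduce t₁ = k(k(k(k(p(p(e)), p(b)), k(p(p(b)), p(p(e)))), k(p(p(e)), b)), e):
1. k(k(k(k(p(p(e)), p(b)), k(p(p(b)), p(p(e)))), k(p(p(e)), b)), e)  →  k(k(k(p(p(b)), k(p(p(b)), p(p(e)))), k(p(p(e)), b)), e)   [R3 at 1.1.1]
2. k(k(k(p(p(b)), k(p(p(b)), p(p(e)))), k(p(p(e)), b)), e)  →  k(k(k(p(p(b)), p(p(e))), k(p(p(e)), b)), e)   [R2 at 1.1]
3. k(k(k(p(p(b)), p(p(e))), k(p(p(e)), b)), e)  →  k(k(p(p(e)), k(p(p(e)), b)), e)   [R2 at 1.1]
4. k(k(p(p(e)), k(p(p(e)), b)), e)  →  k(p(k(p(p(e)), b)), e)   [R3 at 1]
5. k(p(k(p(p(e)), b)), e)  →  k(p(p(b)), e)   [R3 at 1.1]
6. k(p(p(b)), e)  →  e   [R2 at ε]

Reduce t₂ = k(p(p(b)), k(p(p(b)), k(p(p(b)), k(p(p(b)), k(k(p(p(b)), p(p(b))), p(pair(b, e))))))):
1. k(p(p(b)), k(p(p(b)), k(p(p(b)), k(p(p(b)), k(k(p(p(b)), p(p(b))), p(pair(b, e)))))))  →  k(p(p(b)), k(p(p(b)), k(p(p(b)), k(k(p(p(b)), p(p(b))), p(pair(b, e))))))   [R2 at ε]
2. k(p(p(b)), k(p(p(b)), k(p(p(b)), k(k(p(p(b)), p(p(b))), p(pair(b, e))))))  →  k(p(p(b)), k(p(p(b)), k(k(p(p(b)), p(p(b))), p(pair(b, e)))))   [R2 at ε]
3. k(p(p(b)), k(p(p(b)), k(k(p(p(b)), p(p(b))), p(pair(b, e)))))  →  k(p(p(b)), k(k(p(p(b)), p(p(b))), p(pair(b, e))))   [R2 at ε]
4. k(p(p(b)), k(k(p(p(b)), p(p(b))), p(pair(b, e))))  →  k(k(p(p(b)), p(p(b))), p(pair(b, e)))   [R2 at ε]
5. k(k(p(p(b)), p(p(b))), p(pair(b, e)))  →  k(p(p(b)), p(pair(b, e)))   [R2 at 1]
6. k(p(p(b)), p(pair(b, e)))  →  p(pair(b, e))   [R2 at ε]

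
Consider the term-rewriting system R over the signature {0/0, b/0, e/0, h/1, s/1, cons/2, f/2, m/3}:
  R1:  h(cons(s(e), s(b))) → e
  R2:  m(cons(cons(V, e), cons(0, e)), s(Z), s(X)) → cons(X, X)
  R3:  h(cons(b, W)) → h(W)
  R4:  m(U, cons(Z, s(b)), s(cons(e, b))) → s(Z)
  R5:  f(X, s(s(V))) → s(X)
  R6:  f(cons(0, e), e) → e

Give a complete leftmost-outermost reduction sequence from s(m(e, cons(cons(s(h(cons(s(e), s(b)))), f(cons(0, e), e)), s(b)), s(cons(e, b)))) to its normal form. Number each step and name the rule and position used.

1. s(m(e, cons(cons(s(h(cons(s(e), s(b)))), f(cons(0, e), e)), s(b)), s(cons(e, b))))  →  s(s(cons(s(h(cons(s(e), s(b)))), f(cons(0, e), e))))   [R4 at 1]
2. s(s(cons(s(h(cons(s(e), s(b)))), f(cons(0, e), e))))  →  s(s(cons(s(e), f(cons(0, e), e))))   [R1 at 1.1.1.1]
3. s(s(cons(s(e), f(cons(0, e), e))))  →  s(s(cons(s(e), e)))   [R6 at 1.1.2]

s(s(cons(s(e), e)))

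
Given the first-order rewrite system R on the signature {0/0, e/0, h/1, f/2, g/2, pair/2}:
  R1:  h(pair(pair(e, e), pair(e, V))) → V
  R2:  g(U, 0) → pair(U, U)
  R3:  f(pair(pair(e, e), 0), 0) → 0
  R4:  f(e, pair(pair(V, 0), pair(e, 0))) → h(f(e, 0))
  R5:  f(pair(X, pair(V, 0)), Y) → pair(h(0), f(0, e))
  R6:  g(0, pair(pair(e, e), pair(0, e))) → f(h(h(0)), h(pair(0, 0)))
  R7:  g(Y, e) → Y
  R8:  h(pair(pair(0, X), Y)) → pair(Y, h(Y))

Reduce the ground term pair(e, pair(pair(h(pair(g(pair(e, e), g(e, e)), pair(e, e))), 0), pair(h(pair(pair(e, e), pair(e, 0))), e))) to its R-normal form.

1. pair(e, pair(pair(h(pair(g(pair(e, e), g(e, e)), pair(e, e))), 0), pair(h(pair(pair(e, e), pair(e, 0))), e)))  →  pair(e, pair(pair(h(pair(g(pair(e, e), e), pair(e, e))), 0), pair(h(pair(pair(e, e), pair(e, 0))), e)))   [R7 at 2.1.1.1.1.2]
2. pair(e, pair(pair(h(pair(g(pair(e, e), e), pair(e, e))), 0), pair(h(pair(pair(e, e), pair(e, 0))), e)))  →  pair(e, pair(pair(h(pair(pair(e, e), pair(e, e))), 0), pair(h(pair(pair(e, e), pair(e, 0))), e)))   [R7 at 2.1.1.1.1]
3. pair(e, pair(pair(h(pair(pair(e, e), pair(e, e))), 0), pair(h(pair(pair(e, e), pair(e, 0))), e)))  →  pair(e, pair(pair(e, 0), pair(h(pair(pair(e, e), pair(e, 0))), e)))   [R1 at 2.1.1]
4. pair(e, pair(pair(e, 0), pair(h(pair(pair(e, e), pair(e, 0))), e)))  →  pair(e, pair(pair(e, 0), pair(0, e)))   [R1 at 2.2.1]

pair(e, pair(pair(e, 0), pair(0, e)))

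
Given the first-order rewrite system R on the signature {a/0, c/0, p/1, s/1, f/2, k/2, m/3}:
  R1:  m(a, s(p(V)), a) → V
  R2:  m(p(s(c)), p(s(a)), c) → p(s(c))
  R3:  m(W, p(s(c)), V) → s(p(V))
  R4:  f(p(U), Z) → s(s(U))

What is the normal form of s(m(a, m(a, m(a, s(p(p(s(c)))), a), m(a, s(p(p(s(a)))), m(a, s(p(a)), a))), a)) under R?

s(p(s(a)))

1. s(m(a, m(a, m(a, s(p(p(s(c)))), a), m(a, s(p(p(s(a)))), m(a, s(p(a)), a))), a))  →  s(m(a, m(a, p(s(c)), m(a, s(p(p(s(a)))), m(a, s(p(a)), a))), a))   [R1 at 1.2.2]
2. s(m(a, m(a, p(s(c)), m(a, s(p(p(s(a)))), m(a, s(p(a)), a))), a))  →  s(m(a, s(p(m(a, s(p(p(s(a)))), m(a, s(p(a)), a)))), a))   [R3 at 1.2]
3. s(m(a, s(p(m(a, s(p(p(s(a)))), m(a, s(p(a)), a)))), a))  →  s(m(a, s(p(p(s(a)))), m(a, s(p(a)), a)))   [R1 at 1]
4. s(m(a, s(p(p(s(a)))), m(a, s(p(a)), a)))  →  s(m(a, s(p(p(s(a)))), a))   [R1 at 1.3]
5. s(m(a, s(p(p(s(a)))), a))  →  s(p(s(a)))   [R1 at 1]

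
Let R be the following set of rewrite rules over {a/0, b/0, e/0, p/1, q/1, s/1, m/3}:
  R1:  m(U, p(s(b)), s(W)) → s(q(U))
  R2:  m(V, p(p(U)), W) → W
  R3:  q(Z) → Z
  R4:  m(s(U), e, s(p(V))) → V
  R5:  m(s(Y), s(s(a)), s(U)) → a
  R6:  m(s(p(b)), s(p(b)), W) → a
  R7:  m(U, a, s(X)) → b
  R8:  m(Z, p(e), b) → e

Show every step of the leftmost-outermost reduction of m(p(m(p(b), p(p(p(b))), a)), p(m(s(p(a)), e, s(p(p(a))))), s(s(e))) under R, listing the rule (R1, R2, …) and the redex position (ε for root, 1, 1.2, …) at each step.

1. m(p(m(p(b), p(p(p(b))), a)), p(m(s(p(a)), e, s(p(p(a))))), s(s(e)))  →  m(p(a), p(m(s(p(a)), e, s(p(p(a))))), s(s(e)))   [R2 at 1.1]
2. m(p(a), p(m(s(p(a)), e, s(p(p(a))))), s(s(e)))  →  m(p(a), p(p(a)), s(s(e)))   [R4 at 2.1]
3. m(p(a), p(p(a)), s(s(e)))  →  s(s(e))   [R2 at ε]

s(s(e))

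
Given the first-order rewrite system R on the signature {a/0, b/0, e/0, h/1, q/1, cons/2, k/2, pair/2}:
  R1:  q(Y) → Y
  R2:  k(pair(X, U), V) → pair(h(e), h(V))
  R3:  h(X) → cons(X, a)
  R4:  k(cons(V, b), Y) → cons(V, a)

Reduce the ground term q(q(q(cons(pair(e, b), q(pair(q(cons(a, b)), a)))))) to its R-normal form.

1. q(q(q(cons(pair(e, b), q(pair(q(cons(a, b)), a))))))  →  q(q(cons(pair(e, b), q(pair(q(cons(a, b)), a)))))   [R1 at ε]
2. q(q(cons(pair(e, b), q(pair(q(cons(a, b)), a)))))  →  q(cons(pair(e, b), q(pair(q(cons(a, b)), a))))   [R1 at ε]
3. q(cons(pair(e, b), q(pair(q(cons(a, b)), a))))  →  cons(pair(e, b), q(pair(q(cons(a, b)), a)))   [R1 at ε]
4. cons(pair(e, b), q(pair(q(cons(a, b)), a)))  →  cons(pair(e, b), pair(q(cons(a, b)), a))   [R1 at 2]
5. cons(pair(e, b), pair(q(cons(a, b)), a))  →  cons(pair(e, b), pair(cons(a, b), a))   [R1 at 2.1]

cons(pair(e, b), pair(cons(a, b), a))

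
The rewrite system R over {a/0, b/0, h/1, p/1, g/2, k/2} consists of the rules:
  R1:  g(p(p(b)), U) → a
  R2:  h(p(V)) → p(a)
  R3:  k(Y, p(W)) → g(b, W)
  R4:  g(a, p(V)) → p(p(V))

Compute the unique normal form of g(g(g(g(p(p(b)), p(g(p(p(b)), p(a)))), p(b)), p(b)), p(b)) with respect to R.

1. g(g(g(g(p(p(b)), p(g(p(p(b)), p(a)))), p(b)), p(b)), p(b))  →  g(g(g(a, p(b)), p(b)), p(b))   [R1 at 1.1.1]
2. g(g(g(a, p(b)), p(b)), p(b))  →  g(g(p(p(b)), p(b)), p(b))   [R4 at 1.1]
3. g(g(p(p(b)), p(b)), p(b))  →  g(a, p(b))   [R1 at 1]
4. g(a, p(b))  →  p(p(b))   [R4 at ε]

p(p(b))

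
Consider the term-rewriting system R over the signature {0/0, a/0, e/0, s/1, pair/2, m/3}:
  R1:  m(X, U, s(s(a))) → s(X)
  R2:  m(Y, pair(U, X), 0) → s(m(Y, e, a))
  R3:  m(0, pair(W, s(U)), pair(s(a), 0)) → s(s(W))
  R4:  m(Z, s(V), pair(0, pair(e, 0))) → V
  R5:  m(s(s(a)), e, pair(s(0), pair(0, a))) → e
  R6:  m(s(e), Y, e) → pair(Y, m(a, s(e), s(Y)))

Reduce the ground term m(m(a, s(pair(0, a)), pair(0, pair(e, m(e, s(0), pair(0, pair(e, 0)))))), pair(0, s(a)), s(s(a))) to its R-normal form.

s(pair(0, a))

1. m(m(a, s(pair(0, a)), pair(0, pair(e, m(e, s(0), pair(0, pair(e, 0)))))), pair(0, s(a)), s(s(a)))  →  s(m(a, s(pair(0, a)), pair(0, pair(e, m(e, s(0), pair(0, pair(e, 0)))))))   [R1 at ε]
2. s(m(a, s(pair(0, a)), pair(0, pair(e, m(e, s(0), pair(0, pair(e, 0)))))))  →  s(m(a, s(pair(0, a)), pair(0, pair(e, 0))))   [R4 at 1.3.2.2]
3. s(m(a, s(pair(0, a)), pair(0, pair(e, 0))))  →  s(pair(0, a))   [R4 at 1]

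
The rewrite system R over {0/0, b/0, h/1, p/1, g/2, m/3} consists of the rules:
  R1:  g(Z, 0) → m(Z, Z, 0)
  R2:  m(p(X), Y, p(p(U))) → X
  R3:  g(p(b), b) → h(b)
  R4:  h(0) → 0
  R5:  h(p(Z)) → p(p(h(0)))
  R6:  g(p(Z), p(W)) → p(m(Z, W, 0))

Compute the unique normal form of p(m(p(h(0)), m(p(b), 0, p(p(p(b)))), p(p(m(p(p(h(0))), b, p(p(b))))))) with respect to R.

1. p(m(p(h(0)), m(p(b), 0, p(p(p(b)))), p(p(m(p(p(h(0))), b, p(p(b)))))))  →  p(h(0))   [R2 at 1]
2. p(h(0))  →  p(0)   [R4 at 1]

p(0)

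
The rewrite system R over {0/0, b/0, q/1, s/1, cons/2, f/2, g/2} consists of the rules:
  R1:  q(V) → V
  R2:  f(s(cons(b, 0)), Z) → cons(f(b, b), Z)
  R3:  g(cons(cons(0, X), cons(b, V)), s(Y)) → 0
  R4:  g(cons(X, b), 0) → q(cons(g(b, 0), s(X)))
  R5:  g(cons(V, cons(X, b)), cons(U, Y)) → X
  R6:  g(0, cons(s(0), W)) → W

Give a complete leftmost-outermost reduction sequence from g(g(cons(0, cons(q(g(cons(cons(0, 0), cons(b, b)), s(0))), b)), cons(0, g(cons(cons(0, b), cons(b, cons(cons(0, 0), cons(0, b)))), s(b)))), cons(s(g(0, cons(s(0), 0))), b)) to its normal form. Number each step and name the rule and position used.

1. g(g(cons(0, cons(q(g(cons(cons(0, 0), cons(b, b)), s(0))), b)), cons(0, g(cons(cons(0, b), cons(b, cons(cons(0, 0), cons(0, b)))), s(b)))), cons(s(g(0, cons(s(0), 0))), b))  →  g(q(g(cons(cons(0, 0), cons(b, b)), s(0))), cons(s(g(0, cons(s(0), 0))), b))   [R5 at 1]
2. g(q(g(cons(cons(0, 0), cons(b, b)), s(0))), cons(s(g(0, cons(s(0), 0))), b))  →  g(g(cons(cons(0, 0), cons(b, b)), s(0)), cons(s(g(0, cons(s(0), 0))), b))   [R1 at 1]
3. g(g(cons(cons(0, 0), cons(b, b)), s(0)), cons(s(g(0, cons(s(0), 0))), b))  →  g(0, cons(s(g(0, cons(s(0), 0))), b))   [R3 at 1]
4. g(0, cons(s(g(0, cons(s(0), 0))), b))  →  g(0, cons(s(0), b))   [R6 at 2.1.1]
5. g(0, cons(s(0), b))  →  b   [R6 at ε]

b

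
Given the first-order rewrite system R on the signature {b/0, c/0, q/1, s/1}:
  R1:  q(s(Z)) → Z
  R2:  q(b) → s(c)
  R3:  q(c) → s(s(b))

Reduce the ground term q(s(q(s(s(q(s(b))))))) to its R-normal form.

s(b)

1. q(s(q(s(s(q(s(b)))))))  →  q(s(s(q(s(b)))))   [R1 at ε]
2. q(s(s(q(s(b)))))  →  s(q(s(b)))   [R1 at ε]
3. s(q(s(b)))  →  s(b)   [R1 at 1]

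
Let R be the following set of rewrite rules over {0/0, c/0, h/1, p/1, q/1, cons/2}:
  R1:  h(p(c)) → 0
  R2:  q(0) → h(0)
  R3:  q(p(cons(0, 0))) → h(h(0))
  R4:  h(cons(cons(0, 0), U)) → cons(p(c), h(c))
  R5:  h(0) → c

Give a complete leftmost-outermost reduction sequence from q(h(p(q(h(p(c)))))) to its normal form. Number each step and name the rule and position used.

c

1. q(h(p(q(h(p(c))))))  →  q(h(p(q(0))))   [R1 at 1.1.1.1]
2. q(h(p(q(0))))  →  q(h(p(h(0))))   [R2 at 1.1.1]
3. q(h(p(h(0))))  →  q(h(p(c)))   [R5 at 1.1.1]
4. q(h(p(c)))  →  q(0)   [R1 at 1]
5. q(0)  →  h(0)   [R2 at ε]
6. h(0)  →  c   [R5 at ε]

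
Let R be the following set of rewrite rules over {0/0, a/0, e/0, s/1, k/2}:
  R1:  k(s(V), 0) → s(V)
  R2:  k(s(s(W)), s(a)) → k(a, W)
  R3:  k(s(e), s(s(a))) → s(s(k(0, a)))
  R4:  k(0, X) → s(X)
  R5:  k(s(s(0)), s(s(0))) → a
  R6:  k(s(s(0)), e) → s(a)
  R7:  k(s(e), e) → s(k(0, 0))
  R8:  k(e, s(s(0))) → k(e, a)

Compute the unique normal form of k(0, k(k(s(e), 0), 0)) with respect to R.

s(s(e))

1. k(0, k(k(s(e), 0), 0))  →  s(k(k(s(e), 0), 0))   [R4 at ε]
2. s(k(k(s(e), 0), 0))  →  s(k(s(e), 0))   [R1 at 1.1]
3. s(k(s(e), 0))  →  s(s(e))   [R1 at 1]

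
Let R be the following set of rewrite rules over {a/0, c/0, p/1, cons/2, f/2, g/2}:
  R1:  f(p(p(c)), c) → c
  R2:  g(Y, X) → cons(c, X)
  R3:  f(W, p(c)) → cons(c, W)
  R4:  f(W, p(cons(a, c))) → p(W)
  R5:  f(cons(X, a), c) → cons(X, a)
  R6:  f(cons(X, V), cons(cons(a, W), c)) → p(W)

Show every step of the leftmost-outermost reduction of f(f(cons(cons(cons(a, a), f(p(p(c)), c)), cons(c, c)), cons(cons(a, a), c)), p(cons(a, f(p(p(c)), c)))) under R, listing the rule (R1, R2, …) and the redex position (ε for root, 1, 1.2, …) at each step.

p(p(a))

1. f(f(cons(cons(cons(a, a), f(p(p(c)), c)), cons(c, c)), cons(cons(a, a), c)), p(cons(a, f(p(p(c)), c))))  →  f(p(a), p(cons(a, f(p(p(c)), c))))   [R6 at 1]
2. f(p(a), p(cons(a, f(p(p(c)), c))))  →  f(p(a), p(cons(a, c)))   [R1 at 2.1.2]
3. f(p(a), p(cons(a, c)))  →  p(p(a))   [R4 at ε]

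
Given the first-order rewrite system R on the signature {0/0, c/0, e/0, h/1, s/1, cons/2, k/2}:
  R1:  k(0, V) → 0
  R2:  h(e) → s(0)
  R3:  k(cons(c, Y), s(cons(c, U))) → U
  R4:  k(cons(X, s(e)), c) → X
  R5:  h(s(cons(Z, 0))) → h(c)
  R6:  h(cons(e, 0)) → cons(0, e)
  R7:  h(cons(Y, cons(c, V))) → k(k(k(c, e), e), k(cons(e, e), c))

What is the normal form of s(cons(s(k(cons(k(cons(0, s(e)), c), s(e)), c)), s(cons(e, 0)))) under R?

1. s(cons(s(k(cons(k(cons(0, s(e)), c), s(e)), c)), s(cons(e, 0))))  →  s(cons(s(k(cons(0, s(e)), c)), s(cons(e, 0))))   [R4 at 1.1.1]
2. s(cons(s(k(cons(0, s(e)), c)), s(cons(e, 0))))  →  s(cons(s(0), s(cons(e, 0))))   [R4 at 1.1.1]

s(cons(s(0), s(cons(e, 0))))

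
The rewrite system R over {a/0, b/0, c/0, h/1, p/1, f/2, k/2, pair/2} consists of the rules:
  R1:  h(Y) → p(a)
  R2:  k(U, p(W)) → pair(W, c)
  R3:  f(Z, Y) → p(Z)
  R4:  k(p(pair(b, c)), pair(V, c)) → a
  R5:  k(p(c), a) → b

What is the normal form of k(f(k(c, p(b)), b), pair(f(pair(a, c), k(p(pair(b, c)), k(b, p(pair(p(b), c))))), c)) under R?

a

1. k(f(k(c, p(b)), b), pair(f(pair(a, c), k(p(pair(b, c)), k(b, p(pair(p(b), c))))), c))  →  k(p(k(c, p(b))), pair(f(pair(a, c), k(p(pair(b, c)), k(b, p(pair(p(b), c))))), c))   [R3 at 1]
2. k(p(k(c, p(b))), pair(f(pair(a, c), k(p(pair(b, c)), k(b, p(pair(p(b), c))))), c))  →  k(p(pair(b, c)), pair(f(pair(a, c), k(p(pair(b, c)), k(b, p(pair(p(b), c))))), c))   [R2 at 1.1]
3. k(p(pair(b, c)), pair(f(pair(a, c), k(p(pair(b, c)), k(b, p(pair(p(b), c))))), c))  →  a   [R4 at ε]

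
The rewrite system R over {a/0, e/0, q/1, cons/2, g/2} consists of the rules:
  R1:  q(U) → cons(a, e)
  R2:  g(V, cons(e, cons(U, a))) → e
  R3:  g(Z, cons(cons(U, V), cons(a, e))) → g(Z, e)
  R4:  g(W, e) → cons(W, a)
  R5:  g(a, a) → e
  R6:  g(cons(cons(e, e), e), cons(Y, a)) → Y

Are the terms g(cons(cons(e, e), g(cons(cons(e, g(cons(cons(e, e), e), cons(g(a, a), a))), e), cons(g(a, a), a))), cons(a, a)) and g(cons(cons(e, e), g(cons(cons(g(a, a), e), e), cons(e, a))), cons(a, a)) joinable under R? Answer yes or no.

yes — NF(t₁) = a, NF(t₂) = a

Reduce t₁ = g(cons(cons(e, e), g(cons(cons(e, g(cons(cons(e, e), e), cons(g(a, a), a))), e), cons(g(a, a), a))), cons(a, a)):
1. g(cons(cons(e, e), g(cons(cons(e, g(cons(cons(e, e), e), cons(g(a, a), a))), e), cons(g(a, a), a))), cons(a, a))  →  g(cons(cons(e, e), g(cons(cons(e, g(a, a)), e), cons(g(a, a), a))), cons(a, a))   [R6 at 1.2.1.1.2]
2. g(cons(cons(e, e), g(cons(cons(e, g(a, a)), e), cons(g(a, a), a))), cons(a, a))  →  g(cons(cons(e, e), g(cons(cons(e, e), e), cons(g(a, a), a))), cons(a, a))   [R5 at 1.2.1.1.2]
3. g(cons(cons(e, e), g(cons(cons(e, e), e), cons(g(a, a), a))), cons(a, a))  →  g(cons(cons(e, e), g(a, a)), cons(a, a))   [R6 at 1.2]
4. g(cons(cons(e, e), g(a, a)), cons(a, a))  →  g(cons(cons(e, e), e), cons(a, a))   [R5 at 1.2]
5. g(cons(cons(e, e), e), cons(a, a))  →  a   [R6 at ε]

Reduce t₂ = g(cons(cons(e, e), g(cons(cons(g(a, a), e), e), cons(e, a))), cons(a, a)):
1. g(cons(cons(e, e), g(cons(cons(g(a, a), e), e), cons(e, a))), cons(a, a))  →  g(cons(cons(e, e), g(cons(cons(e, e), e), cons(e, a))), cons(a, a))   [R5 at 1.2.1.1.1]
2. g(cons(cons(e, e), g(cons(cons(e, e), e), cons(e, a))), cons(a, a))  →  g(cons(cons(e, e), e), cons(a, a))   [R6 at 1.2]
3. g(cons(cons(e, e), e), cons(a, a))  →  a   [R6 at ε]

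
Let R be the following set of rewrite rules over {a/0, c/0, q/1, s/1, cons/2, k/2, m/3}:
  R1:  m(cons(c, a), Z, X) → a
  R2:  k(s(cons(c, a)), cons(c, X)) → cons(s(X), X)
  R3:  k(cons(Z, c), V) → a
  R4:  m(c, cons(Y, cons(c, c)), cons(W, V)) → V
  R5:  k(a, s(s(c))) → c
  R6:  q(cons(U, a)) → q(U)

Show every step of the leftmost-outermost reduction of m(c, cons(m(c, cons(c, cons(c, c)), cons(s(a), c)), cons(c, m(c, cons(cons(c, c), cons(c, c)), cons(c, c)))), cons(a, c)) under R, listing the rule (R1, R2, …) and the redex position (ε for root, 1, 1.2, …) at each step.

c

1. m(c, cons(m(c, cons(c, cons(c, c)), cons(s(a), c)), cons(c, m(c, cons(cons(c, c), cons(c, c)), cons(c, c)))), cons(a, c))  →  m(c, cons(c, cons(c, m(c, cons(cons(c, c), cons(c, c)), cons(c, c)))), cons(a, c))   [R4 at 2.1]
2. m(c, cons(c, cons(c, m(c, cons(cons(c, c), cons(c, c)), cons(c, c)))), cons(a, c))  →  m(c, cons(c, cons(c, c)), cons(a, c))   [R4 at 2.2.2]
3. m(c, cons(c, cons(c, c)), cons(a, c))  →  c   [R4 at ε]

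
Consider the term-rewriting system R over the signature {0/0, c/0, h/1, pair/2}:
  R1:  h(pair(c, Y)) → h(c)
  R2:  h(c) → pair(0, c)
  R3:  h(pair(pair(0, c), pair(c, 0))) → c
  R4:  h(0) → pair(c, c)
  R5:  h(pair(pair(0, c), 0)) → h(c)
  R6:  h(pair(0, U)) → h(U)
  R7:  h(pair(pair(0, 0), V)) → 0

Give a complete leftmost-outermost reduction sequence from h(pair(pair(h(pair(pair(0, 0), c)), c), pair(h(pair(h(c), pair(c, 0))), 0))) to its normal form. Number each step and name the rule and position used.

c

1. h(pair(pair(h(pair(pair(0, 0), c)), c), pair(h(pair(h(c), pair(c, 0))), 0)))  →  h(pair(pair(0, c), pair(h(pair(h(c), pair(c, 0))), 0)))   [R7 at 1.1.1]
2. h(pair(pair(0, c), pair(h(pair(h(c), pair(c, 0))), 0)))  →  h(pair(pair(0, c), pair(h(pair(pair(0, c), pair(c, 0))), 0)))   [R2 at 1.2.1.1.1]
3. h(pair(pair(0, c), pair(h(pair(pair(0, c), pair(c, 0))), 0)))  →  h(pair(pair(0, c), pair(c, 0)))   [R3 at 1.2.1]
4. h(pair(pair(0, c), pair(c, 0)))  →  c   [R3 at ε]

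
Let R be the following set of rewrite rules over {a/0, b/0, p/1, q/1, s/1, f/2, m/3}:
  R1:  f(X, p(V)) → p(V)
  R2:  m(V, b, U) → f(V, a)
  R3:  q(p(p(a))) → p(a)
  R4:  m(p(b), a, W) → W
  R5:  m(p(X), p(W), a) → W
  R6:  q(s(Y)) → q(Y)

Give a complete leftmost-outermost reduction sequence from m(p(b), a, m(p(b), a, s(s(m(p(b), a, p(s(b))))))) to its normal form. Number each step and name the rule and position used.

1. m(p(b), a, m(p(b), a, s(s(m(p(b), a, p(s(b)))))))  →  m(p(b), a, s(s(m(p(b), a, p(s(b))))))   [R4 at ε]
2. m(p(b), a, s(s(m(p(b), a, p(s(b))))))  →  s(s(m(p(b), a, p(s(b)))))   [R4 at ε]
3. s(s(m(p(b), a, p(s(b)))))  →  s(s(p(s(b))))   [R4 at 1.1]

s(s(p(s(b))))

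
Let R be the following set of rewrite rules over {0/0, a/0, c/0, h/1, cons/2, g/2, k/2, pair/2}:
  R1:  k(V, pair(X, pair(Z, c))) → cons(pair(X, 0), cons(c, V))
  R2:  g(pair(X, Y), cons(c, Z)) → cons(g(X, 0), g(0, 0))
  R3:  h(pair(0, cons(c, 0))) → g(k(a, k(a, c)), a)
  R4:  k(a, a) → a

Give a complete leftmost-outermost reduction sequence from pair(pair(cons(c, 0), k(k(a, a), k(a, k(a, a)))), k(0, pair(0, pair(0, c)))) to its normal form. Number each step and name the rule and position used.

1. pair(pair(cons(c, 0), k(k(a, a), k(a, k(a, a)))), k(0, pair(0, pair(0, c))))  →  pair(pair(cons(c, 0), k(a, k(a, k(a, a)))), k(0, pair(0, pair(0, c))))   [R4 at 1.2.1]
2. pair(pair(cons(c, 0), k(a, k(a, k(a, a)))), k(0, pair(0, pair(0, c))))  →  pair(pair(cons(c, 0), k(a, k(a, a))), k(0, pair(0, pair(0, c))))   [R4 at 1.2.2.2]
3. pair(pair(cons(c, 0), k(a, k(a, a))), k(0, pair(0, pair(0, c))))  →  pair(pair(cons(c, 0), k(a, a)), k(0, pair(0, pair(0, c))))   [R4 at 1.2.2]
4. pair(pair(cons(c, 0), k(a, a)), k(0, pair(0, pair(0, c))))  →  pair(pair(cons(c, 0), a), k(0, pair(0, pair(0, c))))   [R4 at 1.2]
5. pair(pair(cons(c, 0), a), k(0, pair(0, pair(0, c))))  →  pair(pair(cons(c, 0), a), cons(pair(0, 0), cons(c, 0)))   [R1 at 2]

pair(pair(cons(c, 0), a), cons(pair(0, 0), cons(c, 0)))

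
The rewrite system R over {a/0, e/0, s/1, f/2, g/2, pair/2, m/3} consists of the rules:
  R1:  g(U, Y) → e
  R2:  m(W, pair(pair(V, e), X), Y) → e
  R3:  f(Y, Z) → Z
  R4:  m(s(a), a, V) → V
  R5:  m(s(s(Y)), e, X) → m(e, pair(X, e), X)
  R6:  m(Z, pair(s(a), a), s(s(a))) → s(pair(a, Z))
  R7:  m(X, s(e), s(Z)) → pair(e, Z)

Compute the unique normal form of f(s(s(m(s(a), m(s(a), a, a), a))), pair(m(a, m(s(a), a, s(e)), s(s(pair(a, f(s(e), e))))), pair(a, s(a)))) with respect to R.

1. f(s(s(m(s(a), m(s(a), a, a), a))), pair(m(a, m(s(a), a, s(e)), s(s(pair(a, f(s(e), e))))), pair(a, s(a))))  →  pair(m(a, m(s(a), a, s(e)), s(s(pair(a, f(s(e), e))))), pair(a, s(a)))   [R3 at ε]
2. pair(m(a, m(s(a), a, s(e)), s(s(pair(a, f(s(e), e))))), pair(a, s(a)))  →  pair(m(a, s(e), s(s(pair(a, f(s(e), e))))), pair(a, s(a)))   [R4 at 1.2]
3. pair(m(a, s(e), s(s(pair(a, f(s(e), e))))), pair(a, s(a)))  →  pair(pair(e, s(pair(a, f(s(e), e)))), pair(a, s(a)))   [R7 at 1]
4. pair(pair(e, s(pair(a, f(s(e), e)))), pair(a, s(a)))  →  pair(pair(e, s(pair(a, e))), pair(a, s(a)))   [R3 at 1.2.1.2]

pair(pair(e, s(pair(a, e))), pair(a, s(a)))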